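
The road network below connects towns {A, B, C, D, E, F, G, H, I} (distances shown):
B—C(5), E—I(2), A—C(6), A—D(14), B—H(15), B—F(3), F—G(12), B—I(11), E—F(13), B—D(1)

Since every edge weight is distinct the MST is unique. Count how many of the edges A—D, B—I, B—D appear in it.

2

Kruskal's algorithm — process edges by increasing weight (ties by edge label):
B—D (1): add — endpoints in different components.
E—I (2): add — endpoints in different components.
B—F (3): add — endpoints in different components.
B—C (5): add — endpoints in different components.
A—C (6): add — endpoints in different components.
B—I (11): add — endpoints in different components.
F—G (12): add — endpoints in different components.
E—F (13): skip — E and F already connected.
A—D (14): skip — A and D already connected.
B—H (15): add — endpoints in different components.
MST edge set: {B—D, E—I, B—F, B—C, A—C, B—I, F—G, B—H}.
Of the listed edges, {B—I, B—D} are in the MST → 2.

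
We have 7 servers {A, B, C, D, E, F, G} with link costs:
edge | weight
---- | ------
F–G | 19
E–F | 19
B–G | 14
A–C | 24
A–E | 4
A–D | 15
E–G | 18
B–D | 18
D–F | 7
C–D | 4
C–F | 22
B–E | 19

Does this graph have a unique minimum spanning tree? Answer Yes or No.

Sort edges by weight, then run Kruskal:
A–E (4): add — endpoints in different components.
C–D (4): add — endpoints in different components.
D–F (7): add — endpoints in different components.
B–G (14): add — endpoints in different components.
A–D (15): add — endpoints in different components.
B–D (18): add — endpoints in different components.
Non-tree edge E–G has weight 18, equal to the heaviest edge on its tree cycle — swapping gives another MST of the same weight. Not unique.

No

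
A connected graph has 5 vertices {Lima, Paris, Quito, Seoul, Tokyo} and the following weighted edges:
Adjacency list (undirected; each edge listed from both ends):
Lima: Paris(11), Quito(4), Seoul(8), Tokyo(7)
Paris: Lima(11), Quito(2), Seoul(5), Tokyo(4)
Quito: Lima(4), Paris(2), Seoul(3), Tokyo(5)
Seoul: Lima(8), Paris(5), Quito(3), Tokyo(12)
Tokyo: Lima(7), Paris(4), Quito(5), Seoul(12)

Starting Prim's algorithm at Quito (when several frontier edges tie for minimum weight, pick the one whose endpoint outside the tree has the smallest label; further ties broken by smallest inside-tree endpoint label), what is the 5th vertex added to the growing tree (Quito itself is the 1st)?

Tokyo

Prim's algorithm from Quito:
Step 1: frontier [Paris-Quito 2, Quito-Seoul 3, Lima-Quito 4, Quito-Tokyo 5] → take Paris-Quito (2); add Paris.
Step 2: frontier [Paris-Tokyo 4, Paris-Seoul 5, Lima-Paris 11, Quito-Seoul 3, Lima-Quito 4, Quito-Tokyo 5] → take Quito-Seoul (3); add Seoul.
Step 3: frontier [Paris-Tokyo 4, Lima-Paris 11, Lima-Quito 4, Quito-Tokyo 5, Lima-Seoul 8, Seoul-Tokyo 12] → take Lima-Quito (4); add Lima.
Step 4: frontier [Lima-Tokyo 7, Paris-Tokyo 4, Quito-Tokyo 5, Seoul-Tokyo 12] → take Paris-Tokyo (4); add Tokyo.
Vertex order: Quito, Paris, Seoul, Lima, Tokyo. The 5th vertex is Tokyo.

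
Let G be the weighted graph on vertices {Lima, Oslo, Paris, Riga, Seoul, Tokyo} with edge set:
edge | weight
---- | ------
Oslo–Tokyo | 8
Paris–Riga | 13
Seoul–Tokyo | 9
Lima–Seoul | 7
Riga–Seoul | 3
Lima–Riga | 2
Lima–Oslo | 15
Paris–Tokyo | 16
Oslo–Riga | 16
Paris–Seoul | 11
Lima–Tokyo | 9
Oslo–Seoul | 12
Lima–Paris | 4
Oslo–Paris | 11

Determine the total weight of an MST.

Kruskal: consider edges lightest-first.
Lima–Riga (2): add — endpoints in different components.
Riga–Seoul (3): add — endpoints in different components.
Lima–Paris (4): add — endpoints in different components.
Lima–Seoul (7): skip — Lima and Seoul already connected.
Oslo–Tokyo (8): add — endpoints in different components.
Lima–Tokyo (9): add — endpoints in different components.
MST edges: Lima–Riga, Riga–Seoul, Lima–Paris, Oslo–Tokyo, Lima–Tokyo; total weight 2+3+4+8+9 = 26.

26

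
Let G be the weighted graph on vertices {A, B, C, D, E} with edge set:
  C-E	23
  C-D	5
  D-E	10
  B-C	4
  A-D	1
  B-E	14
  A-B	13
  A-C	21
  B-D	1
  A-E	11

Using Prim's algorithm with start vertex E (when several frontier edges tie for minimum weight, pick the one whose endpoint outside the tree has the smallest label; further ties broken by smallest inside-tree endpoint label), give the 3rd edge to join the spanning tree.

Prim's algorithm from E:
Step 1: frontier [D-E 10, A-E 11, B-E 14, C-E 23] → take D-E (10); add D.
Step 2: frontier [A-D 1, B-D 1, C-D 5, A-E 11, B-E 14, C-E 23] → take A-D (1); add A.
Step 3: frontier [A-B 13, A-C 21, B-D 1, C-D 5, B-E 14, C-E 23] → take B-D (1); add B.
Step 4: frontier [A-C 21, B-C 4, C-D 5, C-E 23] → take B-C (4); add C.
The 3rd edge added is B-D.

B-D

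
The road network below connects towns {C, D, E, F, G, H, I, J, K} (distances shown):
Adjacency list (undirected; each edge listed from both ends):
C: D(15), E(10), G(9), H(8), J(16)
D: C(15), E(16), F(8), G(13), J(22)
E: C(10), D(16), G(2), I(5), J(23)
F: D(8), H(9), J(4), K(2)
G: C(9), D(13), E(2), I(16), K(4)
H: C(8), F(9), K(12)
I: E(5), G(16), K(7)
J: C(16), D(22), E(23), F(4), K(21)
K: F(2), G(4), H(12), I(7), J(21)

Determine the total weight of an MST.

Prim's algorithm from E:
Step 1: cheapest edge leaving the tree is E—G (2); add G.
Step 2: cheapest edge leaving the tree is G—K (4); add K.
Step 3: cheapest edge leaving the tree is F—K (2); add F.
Step 4: cheapest edge leaving the tree is F—J (4); add J.
Step 5: cheapest edge leaving the tree is E—I (5); add I.
Step 6: cheapest edge leaving the tree is D—F (8); add D.
Step 7: cheapest edge leaving the tree is C—G (9); add C.
Step 8: cheapest edge leaving the tree is C—H (8); add H.
MST edges: E—G, G—K, F—K, F—J, E—I, D—F, C—G, C—H; total weight 2+4+2+4+5+8+9+8 = 42.

42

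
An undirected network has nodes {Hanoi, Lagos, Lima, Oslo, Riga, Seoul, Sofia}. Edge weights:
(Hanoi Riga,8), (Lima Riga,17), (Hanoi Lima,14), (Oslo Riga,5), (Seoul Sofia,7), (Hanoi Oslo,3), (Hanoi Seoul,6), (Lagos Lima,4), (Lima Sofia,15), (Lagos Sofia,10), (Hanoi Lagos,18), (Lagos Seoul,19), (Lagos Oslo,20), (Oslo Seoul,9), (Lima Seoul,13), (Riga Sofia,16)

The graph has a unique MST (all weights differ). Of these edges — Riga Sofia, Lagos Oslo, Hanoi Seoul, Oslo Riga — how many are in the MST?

2

Kruskal: consider edges lightest-first.
Hanoi Oslo (3): add — endpoints in different components.
Lagos Lima (4): add — endpoints in different components.
Oslo Riga (5): add — endpoints in different components.
Hanoi Seoul (6): add — endpoints in different components.
Seoul Sofia (7): add — endpoints in different components.
Hanoi Riga (8): skip — Hanoi and Riga already connected.
Oslo Seoul (9): skip — Oslo and Seoul already connected.
Lagos Sofia (10): add — endpoints in different components.
MST edge set: {Hanoi Oslo, Lagos Lima, Oslo Riga, Hanoi Seoul, Seoul Sofia, Lagos Sofia}.
Of the listed edges, {Hanoi Seoul, Oslo Riga} are in the MST → 2.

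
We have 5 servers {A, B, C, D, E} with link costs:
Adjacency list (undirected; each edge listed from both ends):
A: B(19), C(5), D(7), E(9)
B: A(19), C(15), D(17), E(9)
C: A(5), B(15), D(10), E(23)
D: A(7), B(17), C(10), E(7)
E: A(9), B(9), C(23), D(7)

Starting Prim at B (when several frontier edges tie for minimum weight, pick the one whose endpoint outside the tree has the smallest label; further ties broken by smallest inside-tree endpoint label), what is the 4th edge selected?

A-C

Prim's algorithm from B:
Step 1: frontier [B–E 9, B–C 15, B–D 17, A–B 19] → take B–E (9); add E.
Step 2: frontier [B–C 15, B–D 17, A–B 19, D–E 7, A–E 9, C–E 23] → take D–E (7); add D.
Step 3: frontier [B–C 15, A–B 19, A–D 7, C–D 10, A–E 9, C–E 23] → take A–D (7); add A.
Step 4: frontier [A–C 5, B–C 15, C–D 10, C–E 23] → take A–C (5); add C.
The 4th edge added is A–C.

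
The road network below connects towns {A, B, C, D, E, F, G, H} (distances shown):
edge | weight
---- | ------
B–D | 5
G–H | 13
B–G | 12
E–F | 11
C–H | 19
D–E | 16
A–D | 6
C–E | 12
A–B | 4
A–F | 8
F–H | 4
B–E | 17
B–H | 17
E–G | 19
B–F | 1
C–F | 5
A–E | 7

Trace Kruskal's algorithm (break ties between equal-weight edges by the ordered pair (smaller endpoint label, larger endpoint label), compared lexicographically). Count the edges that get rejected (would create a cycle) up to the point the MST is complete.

3

Kruskal: consider edges lightest-first.
B–F (1): add — endpoints in different components.
A–B (4): add — endpoints in different components.
F–H (4): add — endpoints in different components.
B–D (5): add — endpoints in different components.
C–F (5): add — endpoints in different components.
A–D (6): skip — A and D already connected.
A–E (7): add — endpoints in different components.
A–F (8): skip — A and F already connected.
E–F (11): skip — E and F already connected.
B–G (12): add — endpoints in different components.
Edges rejected before the tree was complete: 3.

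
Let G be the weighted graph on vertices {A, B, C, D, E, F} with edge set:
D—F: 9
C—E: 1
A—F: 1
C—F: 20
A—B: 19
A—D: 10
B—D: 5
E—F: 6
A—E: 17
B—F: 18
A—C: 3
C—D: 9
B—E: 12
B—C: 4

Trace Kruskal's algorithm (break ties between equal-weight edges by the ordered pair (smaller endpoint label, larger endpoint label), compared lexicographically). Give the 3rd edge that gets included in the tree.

Sort edges by weight, then run Kruskal:
A—F (1): add. Components now {A,F} {B} {C} {D} {E}
C—E (1): add. Components now {A,F} {B} {C,E} {D}
A—C (3): add. Components now {A,C,E,F} {B} {D}
B—C (4): add. Components now {A,B,C,E,F} {D}
B—D (5): add. Components now {A,B,C,D,E,F}
The 3rd edge added is A—C.

A-C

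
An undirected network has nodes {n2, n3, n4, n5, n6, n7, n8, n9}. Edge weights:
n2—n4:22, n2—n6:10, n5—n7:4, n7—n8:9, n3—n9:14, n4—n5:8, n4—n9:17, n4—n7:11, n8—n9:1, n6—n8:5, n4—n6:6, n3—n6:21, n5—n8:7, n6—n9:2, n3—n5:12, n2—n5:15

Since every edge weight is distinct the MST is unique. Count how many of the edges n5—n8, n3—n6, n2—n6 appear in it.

Kruskal: consider edges lightest-first.
n8—n9 (1): add — endpoints in different components.
n6—n9 (2): add — endpoints in different components.
n5—n7 (4): add — endpoints in different components.
n6—n8 (5): skip — n8 and n6 already connected.
n4—n6 (6): add — endpoints in different components.
n5—n8 (7): add — endpoints in different components.
n4—n5 (8): skip — n5 and n4 already connected.
n7—n8 (9): skip — n7 and n8 already connected.
n2—n6 (10): add — endpoints in different components.
n4—n7 (11): skip — n4 and n7 already connected.
n3—n5 (12): add — endpoints in different components.
MST edge set: {n8—n9, n6—n9, n5—n7, n4—n6, n5—n8, n2—n6, n3—n5}.
Of the listed edges, {n5—n8, n2—n6} are in the MST → 2.

2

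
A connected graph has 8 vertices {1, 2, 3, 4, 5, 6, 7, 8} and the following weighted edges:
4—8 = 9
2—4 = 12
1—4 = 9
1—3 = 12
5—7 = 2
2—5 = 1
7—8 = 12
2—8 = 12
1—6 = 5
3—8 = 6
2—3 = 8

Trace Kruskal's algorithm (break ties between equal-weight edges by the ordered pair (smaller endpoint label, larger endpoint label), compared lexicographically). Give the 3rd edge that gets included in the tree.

1-6

Kruskal's algorithm — process edges by increasing weight (ties by edge label):
2—5 (1): add — endpoints in different components.
5—7 (2): add — endpoints in different components.
1—6 (5): add — endpoints in different components.
3—8 (6): add — endpoints in different components.
2—3 (8): add — endpoints in different components.
1—4 (9): add — endpoints in different components.
4—8 (9): add — endpoints in different components.
The 3rd edge added is 1—6.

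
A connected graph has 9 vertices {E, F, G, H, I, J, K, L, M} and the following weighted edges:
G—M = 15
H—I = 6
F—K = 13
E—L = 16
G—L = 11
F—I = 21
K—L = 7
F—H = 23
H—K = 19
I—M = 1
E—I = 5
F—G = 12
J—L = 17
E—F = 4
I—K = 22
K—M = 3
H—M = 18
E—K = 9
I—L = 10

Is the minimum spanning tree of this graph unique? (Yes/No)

Kruskal: consider edges lightest-first.
I—M (1): add — endpoints in different components.
K—M (3): add — endpoints in different components.
E—F (4): add — endpoints in different components.
E—I (5): add — endpoints in different components.
H—I (6): add — endpoints in different components.
K—L (7): add — endpoints in different components.
E—K (9): skip — E and K already connected.
I—L (10): skip — I and L already connected.
G—L (11): add — endpoints in different components.
F—G (12): skip — F and G already connected.
F—K (13): skip — F and K already connected.
G—M (15): skip — G and M already connected.
E—L (16): skip — E and L already connected.
J—L (17): add — endpoints in different components.
Every non-tree edge has weight strictly greater than the heaviest edge on the tree path between its endpoints, so the MST is unique.

Yes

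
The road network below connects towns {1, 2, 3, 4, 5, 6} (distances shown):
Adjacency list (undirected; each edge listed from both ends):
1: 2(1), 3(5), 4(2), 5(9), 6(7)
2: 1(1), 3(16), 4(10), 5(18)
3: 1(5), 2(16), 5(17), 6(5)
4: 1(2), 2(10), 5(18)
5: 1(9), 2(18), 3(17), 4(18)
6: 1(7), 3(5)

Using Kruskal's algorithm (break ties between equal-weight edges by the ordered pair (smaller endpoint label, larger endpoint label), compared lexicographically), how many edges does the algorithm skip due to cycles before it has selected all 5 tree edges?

1

Kruskal's algorithm — process edges by increasing weight (ties by edge label):
1-2 (1): add. Components now {1,2} {3} {4} {5} {6}
1-4 (2): add. Components now {1,2,4} {3} {5} {6}
1-3 (5): add. Components now {1,2,3,4} {5} {6}
3-6 (5): add. Components now {1,2,3,4,6} {5}
1-6 (7): skip — 1 and 6 already connected.
1-5 (9): add. Components now {1,2,3,4,5,6}
Edges rejected before the tree was complete: 1.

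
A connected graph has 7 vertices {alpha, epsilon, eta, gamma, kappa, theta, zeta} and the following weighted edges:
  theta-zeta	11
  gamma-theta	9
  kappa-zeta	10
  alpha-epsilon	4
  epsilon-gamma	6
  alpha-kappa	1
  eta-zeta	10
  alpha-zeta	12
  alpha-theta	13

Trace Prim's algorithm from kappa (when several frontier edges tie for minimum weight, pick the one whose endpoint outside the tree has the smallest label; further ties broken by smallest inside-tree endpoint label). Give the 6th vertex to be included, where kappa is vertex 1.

zeta

Prim, starting at kappa.
Step 1: frontier [alpha-kappa 1, kappa-zeta 10] → take alpha-kappa (1); add alpha.
Step 2: frontier [alpha-epsilon 4, alpha-zeta 12, alpha-theta 13, kappa-zeta 10] → take alpha-epsilon (4); add epsilon.
Step 3: frontier [alpha-zeta 12, alpha-theta 13, epsilon-gamma 6, kappa-zeta 10] → take epsilon-gamma (6); add gamma.
Step 4: frontier [alpha-zeta 12, alpha-theta 13, gamma-theta 9, kappa-zeta 10] → take gamma-theta (9); add theta.
Step 5: frontier [alpha-zeta 12, kappa-zeta 10, theta-zeta 11] → take kappa-zeta (10); add zeta.
Step 6: frontier [eta-zeta 10] → take eta-zeta (10); add eta.
Vertex order: kappa, alpha, epsilon, gamma, theta, zeta, eta. The 6th vertex is zeta.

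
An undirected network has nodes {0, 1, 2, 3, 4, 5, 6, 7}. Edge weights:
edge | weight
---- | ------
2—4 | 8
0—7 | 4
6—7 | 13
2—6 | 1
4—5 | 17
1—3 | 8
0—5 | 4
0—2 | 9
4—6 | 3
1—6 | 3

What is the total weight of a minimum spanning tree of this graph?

32

Kruskal's algorithm — process edges by increasing weight (ties by edge label):
2—6 (1): add — endpoints in different components.
1—6 (3): add — endpoints in different components.
4—6 (3): add — endpoints in different components.
0—5 (4): add — endpoints in different components.
0—7 (4): add — endpoints in different components.
1—3 (8): add — endpoints in different components.
2—4 (8): skip — 2 and 4 already connected.
0—2 (9): add — endpoints in different components.
MST edges: 2—6, 1—6, 4—6, 0—5, 0—7, 1—3, 0—2; total weight 1+3+3+4+4+8+9 = 32.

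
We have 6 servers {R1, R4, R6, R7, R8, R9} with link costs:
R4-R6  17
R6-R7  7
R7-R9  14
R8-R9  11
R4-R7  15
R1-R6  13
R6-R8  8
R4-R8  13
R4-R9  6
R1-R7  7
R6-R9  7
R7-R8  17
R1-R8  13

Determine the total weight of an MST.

Kruskal: consider edges lightest-first.
R4-R9 (6): add. Components now {R4,R9} {R7} {R6} {R1} {R8}
R1-R7 (7): add. Components now {R4,R9} {R1,R7} {R6} {R8}
R6-R7 (7): add. Components now {R4,R9} {R1,R6,R7} {R8}
R6-R9 (7): add. Components now {R1,R4,R6,R7,R9} {R8}
R6-R8 (8): add. Components now {R1,R4,R6,R7,R8,R9}
MST edges: R4-R9, R1-R7, R6-R7, R6-R9, R6-R8; total weight 6+7+7+7+8 = 35.

35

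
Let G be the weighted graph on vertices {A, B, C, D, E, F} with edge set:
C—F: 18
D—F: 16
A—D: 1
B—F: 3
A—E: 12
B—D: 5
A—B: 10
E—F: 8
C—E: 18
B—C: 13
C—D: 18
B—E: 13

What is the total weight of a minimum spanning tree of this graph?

30

Prim's algorithm from C:
Step 1: cheapest edge leaving the tree is B—C (13); add B.
Step 2: cheapest edge leaving the tree is B—F (3); add F.
Step 3: cheapest edge leaving the tree is B—D (5); add D.
Step 4: cheapest edge leaving the tree is A—D (1); add A.
Step 5: cheapest edge leaving the tree is E—F (8); add E.
MST edges: B—C, B—F, B—D, A—D, E—F; total weight 13+3+5+1+8 = 30.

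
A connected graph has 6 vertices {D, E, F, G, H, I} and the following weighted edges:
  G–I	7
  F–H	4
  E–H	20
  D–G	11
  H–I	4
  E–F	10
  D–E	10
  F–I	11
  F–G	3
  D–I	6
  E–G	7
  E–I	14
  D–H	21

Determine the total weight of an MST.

24

Prim, starting at D.
Step 1: cheapest edge leaving the tree is D–I (6); add I.
Step 2: cheapest edge leaving the tree is H–I (4); add H.
Step 3: cheapest edge leaving the tree is F–H (4); add F.
Step 4: cheapest edge leaving the tree is F–G (3); add G.
Step 5: cheapest edge leaving the tree is E–G (7); add E.
MST edges: D–I, H–I, F–H, F–G, E–G; total weight 6+4+4+3+7 = 24.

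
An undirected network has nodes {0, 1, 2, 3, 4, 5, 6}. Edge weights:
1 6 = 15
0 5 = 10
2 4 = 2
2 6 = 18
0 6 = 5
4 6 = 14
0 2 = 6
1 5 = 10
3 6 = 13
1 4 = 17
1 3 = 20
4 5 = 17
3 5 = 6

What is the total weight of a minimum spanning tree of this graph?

Sort edges by weight, then run Kruskal:
2 4 (2): add. Components now {0} {1} {2,4} {3} {5} {6}
0 6 (5): add. Components now {0,6} {1} {2,4} {3} {5}
0 2 (6): add. Components now {0,2,4,6} {1} {3} {5}
3 5 (6): add. Components now {0,2,4,6} {1} {3,5}
0 5 (10): add. Components now {0,2,3,4,5,6} {1}
1 5 (10): add. Components now {0,1,2,3,4,5,6}
MST edges: 2 4, 0 6, 0 2, 3 5, 0 5, 1 5; total weight 2+5+6+6+10+10 = 39.

39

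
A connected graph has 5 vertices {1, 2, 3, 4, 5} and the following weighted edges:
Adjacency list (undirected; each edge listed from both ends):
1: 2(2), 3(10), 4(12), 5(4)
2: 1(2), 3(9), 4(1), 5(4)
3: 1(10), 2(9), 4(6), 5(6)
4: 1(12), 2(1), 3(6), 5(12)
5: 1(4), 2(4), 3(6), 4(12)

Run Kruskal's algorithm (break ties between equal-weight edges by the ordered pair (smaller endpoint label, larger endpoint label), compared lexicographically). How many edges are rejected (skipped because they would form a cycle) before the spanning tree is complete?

1

Kruskal: consider edges lightest-first.
2-4 (1): add. Components now {1} {2,4} {3} {5}
1-2 (2): add. Components now {1,2,4} {3} {5}
1-5 (4): add. Components now {1,2,4,5} {3}
2-5 (4): skip — 2 and 5 already connected.
3-4 (6): add. Components now {1,2,3,4,5}
Edges rejected before the tree was complete: 1.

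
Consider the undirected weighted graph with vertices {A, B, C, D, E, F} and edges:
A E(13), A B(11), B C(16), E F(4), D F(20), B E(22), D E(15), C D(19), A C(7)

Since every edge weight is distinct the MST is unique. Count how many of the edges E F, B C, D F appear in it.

Sort edges by weight, then run Kruskal:
E F (4): add. Components now {A} {B} {C} {D} {E,F}
A C (7): add. Components now {A,C} {B} {D} {E,F}
A B (11): add. Components now {A,B,C} {D} {E,F}
A E (13): add. Components now {A,B,C,E,F} {D}
D E (15): add. Components now {A,B,C,D,E,F}
MST edge set: {E F, A C, A B, A E, D E}.
Of the listed edges, {E F} are in the MST → 1.

1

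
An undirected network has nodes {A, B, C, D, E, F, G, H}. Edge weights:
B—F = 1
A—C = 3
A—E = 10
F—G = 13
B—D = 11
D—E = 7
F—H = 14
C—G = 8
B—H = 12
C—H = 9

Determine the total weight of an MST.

Grow the tree from G using Prim:
Step 1: frontier [C—G 8, F—G 13] → take C—G (8); add C.
Step 2: frontier [A—C 3, C—H 9, F—G 13] → take A—C (3); add A.
Step 3: frontier [A—E 10, C—H 9, F—G 13] → take C—H (9); add H.
Step 4: frontier [A—E 10, F—G 13, B—H 12, F—H 14] → take A—E (10); add E.
Step 5: frontier [D—E 7, F—G 13, B—H 12, F—H 14] → take D—E (7); add D.
Step 6: frontier [B—D 11, F—G 13, B—H 12, F—H 14] → take B—D (11); add B.
Step 7: frontier [B—F 1, F—G 13, F—H 14] → take B—F (1); add F.
MST edges: C—G, A—C, C—H, A—E, D—E, B—D, B—F; total weight 8+3+9+10+7+11+1 = 49.

49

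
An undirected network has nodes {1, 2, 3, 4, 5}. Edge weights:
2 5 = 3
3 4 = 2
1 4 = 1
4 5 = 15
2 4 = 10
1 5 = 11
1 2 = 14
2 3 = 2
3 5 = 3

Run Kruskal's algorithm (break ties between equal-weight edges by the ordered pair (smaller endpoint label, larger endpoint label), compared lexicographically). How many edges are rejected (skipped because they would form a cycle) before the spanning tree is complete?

Kruskal's algorithm — process edges by increasing weight (ties by edge label):
1 4 (1): add. Components now {1,4} {2} {3} {5}
2 3 (2): add. Components now {1,4} {2,3} {5}
3 4 (2): add. Components now {1,2,3,4} {5}
2 5 (3): add. Components now {1,2,3,4,5}
Edges rejected before the tree was complete: 0.

0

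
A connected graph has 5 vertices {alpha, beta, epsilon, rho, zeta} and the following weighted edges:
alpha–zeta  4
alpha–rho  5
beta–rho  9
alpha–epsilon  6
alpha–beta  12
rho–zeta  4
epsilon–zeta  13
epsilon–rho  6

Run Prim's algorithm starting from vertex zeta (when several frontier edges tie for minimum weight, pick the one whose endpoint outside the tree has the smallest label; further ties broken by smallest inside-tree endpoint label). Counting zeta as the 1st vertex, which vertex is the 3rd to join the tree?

Prim, starting at zeta.
Step 1: frontier [alpha–zeta 4, rho–zeta 4, epsilon–zeta 13] → take alpha–zeta (4); add alpha.
Step 2: frontier [alpha–rho 5, alpha–epsilon 6, alpha–beta 12, rho–zeta 4, epsilon–zeta 13] → take rho–zeta (4); add rho.
Step 3: frontier [alpha–epsilon 6, alpha–beta 12, epsilon–rho 6, beta–rho 9, epsilon–zeta 13] → take alpha–epsilon (6); add epsilon.
Step 4: frontier [alpha–beta 12, beta–rho 9] → take beta–rho (9); add beta.
Vertex order: zeta, alpha, rho, epsilon, beta. The 3rd vertex is rho.

rho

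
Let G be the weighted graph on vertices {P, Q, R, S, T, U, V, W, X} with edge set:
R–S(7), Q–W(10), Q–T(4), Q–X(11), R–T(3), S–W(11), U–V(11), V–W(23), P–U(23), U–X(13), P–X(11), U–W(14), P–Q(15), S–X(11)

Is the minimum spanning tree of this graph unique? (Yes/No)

Kruskal's algorithm — process edges by increasing weight (ties by edge label):
R–T (3): add — endpoints in different components.
Q–T (4): add — endpoints in different components.
R–S (7): add — endpoints in different components.
Q–W (10): add — endpoints in different components.
P–X (11): add — endpoints in different components.
Q–X (11): add — endpoints in different components.
S–W (11): skip — W and S already connected.
S–X (11): skip — S and X already connected.
U–V (11): add — endpoints in different components.
U–X (13): add — endpoints in different components.
Non-tree edge S–X has weight 11, equal to the heaviest edge on its tree cycle — swapping gives another MST of the same weight. Not unique.

No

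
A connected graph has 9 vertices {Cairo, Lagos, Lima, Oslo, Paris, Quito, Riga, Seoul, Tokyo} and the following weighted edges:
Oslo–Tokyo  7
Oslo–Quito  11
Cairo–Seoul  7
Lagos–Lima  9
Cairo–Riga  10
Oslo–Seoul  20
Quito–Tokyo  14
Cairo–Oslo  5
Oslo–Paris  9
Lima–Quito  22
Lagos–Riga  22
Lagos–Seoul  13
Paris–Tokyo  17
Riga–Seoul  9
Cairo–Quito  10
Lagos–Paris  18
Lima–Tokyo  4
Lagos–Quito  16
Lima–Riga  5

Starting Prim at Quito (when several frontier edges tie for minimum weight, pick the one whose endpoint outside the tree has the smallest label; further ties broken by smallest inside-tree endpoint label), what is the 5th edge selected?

Prim, starting at Quito.
Step 1: cheapest edge leaving the tree is Cairo–Quito (10); add Cairo.
Step 2: cheapest edge leaving the tree is Cairo–Oslo (5); add Oslo.
Step 3: cheapest edge leaving the tree is Cairo–Seoul (7); add Seoul.
Step 4: cheapest edge leaving the tree is Oslo–Tokyo (7); add Tokyo.
Step 5: cheapest edge leaving the tree is Lima–Tokyo (4); add Lima.
Step 6: cheapest edge leaving the tree is Lima–Riga (5); add Riga.
Step 7: cheapest edge leaving the tree is Lagos–Lima (9); add Lagos.
Step 8: cheapest edge leaving the tree is Oslo–Paris (9); add Paris.
The 5th edge added is Lima–Tokyo.

Lima-Tokyo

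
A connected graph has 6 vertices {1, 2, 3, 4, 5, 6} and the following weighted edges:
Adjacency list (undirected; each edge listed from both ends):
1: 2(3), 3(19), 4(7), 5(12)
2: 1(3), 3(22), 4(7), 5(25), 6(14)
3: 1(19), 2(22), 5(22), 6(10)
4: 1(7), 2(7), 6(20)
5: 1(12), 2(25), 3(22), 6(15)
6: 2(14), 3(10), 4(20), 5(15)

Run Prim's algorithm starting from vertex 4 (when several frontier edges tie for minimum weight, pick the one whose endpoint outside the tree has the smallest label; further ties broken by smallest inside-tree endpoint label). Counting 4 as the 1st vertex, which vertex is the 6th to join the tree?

Grow the tree from 4 using Prim:
Step 1: frontier [1—4 7, 2—4 7, 4—6 20] → take 1—4 (7); add 1.
Step 2: frontier [1—2 3, 1—5 12, 1—3 19, 2—4 7, 4—6 20] → take 1—2 (3); add 2.
Step 3: frontier [1—5 12, 1—3 19, 2—6 14, 2—3 22, 2—5 25, 4—6 20] → take 1—5 (12); add 5.
Step 4: frontier [1—3 19, 2—6 14, 2—3 22, 4—6 20, 5—6 15, 3—5 22] → take 2—6 (14); add 6.
Step 5: frontier [1—3 19, 2—3 22, 3—5 22, 3—6 10] → take 3—6 (10); add 3.
Vertex order: 4, 1, 2, 5, 6, 3. The 6th vertex is 3.

3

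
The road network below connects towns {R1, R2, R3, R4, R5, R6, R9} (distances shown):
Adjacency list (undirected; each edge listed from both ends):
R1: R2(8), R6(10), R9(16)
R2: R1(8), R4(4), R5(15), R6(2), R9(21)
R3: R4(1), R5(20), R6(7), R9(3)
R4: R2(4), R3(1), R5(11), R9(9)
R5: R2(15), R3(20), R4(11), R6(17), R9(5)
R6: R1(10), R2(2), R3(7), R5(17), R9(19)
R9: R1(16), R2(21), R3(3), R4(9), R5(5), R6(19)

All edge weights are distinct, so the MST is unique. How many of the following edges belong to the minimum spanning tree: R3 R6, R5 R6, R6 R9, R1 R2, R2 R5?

1

Kruskal's algorithm — process edges by increasing weight (ties by edge label):
R3 R4 (1): add — endpoints in different components.
R2 R6 (2): add — endpoints in different components.
R3 R9 (3): add — endpoints in different components.
R2 R4 (4): add — endpoints in different components.
R5 R9 (5): add — endpoints in different components.
R3 R6 (7): skip — R6 and R3 already connected.
R1 R2 (8): add — endpoints in different components.
MST edge set: {R3 R4, R2 R6, R3 R9, R2 R4, R5 R9, R1 R2}.
Of the listed edges, {R1 R2} are in the MST → 1.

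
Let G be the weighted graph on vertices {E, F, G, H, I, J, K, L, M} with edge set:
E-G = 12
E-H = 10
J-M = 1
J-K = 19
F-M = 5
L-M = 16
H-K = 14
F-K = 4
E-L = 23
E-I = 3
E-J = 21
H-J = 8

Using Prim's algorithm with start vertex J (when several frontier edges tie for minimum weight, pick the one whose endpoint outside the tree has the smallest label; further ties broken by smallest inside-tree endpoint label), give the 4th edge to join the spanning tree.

H-J

Grow the tree from J using Prim:
Step 1: frontier [J-M 1, H-J 8, J-K 19, E-J 21] → take J-M (1); add M.
Step 2: frontier [H-J 8, J-K 19, E-J 21, F-M 5, L-M 16] → take F-M (5); add F.
Step 3: frontier [F-K 4, H-J 8, J-K 19, E-J 21, L-M 16] → take F-K (4); add K.
Step 4: frontier [H-J 8, E-J 21, H-K 14, L-M 16] → take H-J (8); add H.
Step 5: frontier [E-H 10, E-J 21, L-M 16] → take E-H (10); add E.
Step 6: frontier [E-I 3, E-G 12, E-L 23, L-M 16] → take E-I (3); add I.
Step 7: frontier [E-G 12, E-L 23, L-M 16] → take E-G (12); add G.
Step 8: frontier [E-L 23, L-M 16] → take L-M (16); add L.
The 4th edge added is H-J.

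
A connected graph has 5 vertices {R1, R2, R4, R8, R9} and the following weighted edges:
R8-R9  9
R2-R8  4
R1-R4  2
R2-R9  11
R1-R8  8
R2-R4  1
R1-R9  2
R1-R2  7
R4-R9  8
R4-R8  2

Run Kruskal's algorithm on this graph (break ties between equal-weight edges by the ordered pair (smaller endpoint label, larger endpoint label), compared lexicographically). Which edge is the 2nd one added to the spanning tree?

Kruskal: consider edges lightest-first.
R2-R4 (1): add — endpoints in different components.
R1-R4 (2): add — endpoints in different components.
R1-R9 (2): add — endpoints in different components.
R4-R8 (2): add — endpoints in different components.
The 2nd edge added is R1-R4.

R1-R4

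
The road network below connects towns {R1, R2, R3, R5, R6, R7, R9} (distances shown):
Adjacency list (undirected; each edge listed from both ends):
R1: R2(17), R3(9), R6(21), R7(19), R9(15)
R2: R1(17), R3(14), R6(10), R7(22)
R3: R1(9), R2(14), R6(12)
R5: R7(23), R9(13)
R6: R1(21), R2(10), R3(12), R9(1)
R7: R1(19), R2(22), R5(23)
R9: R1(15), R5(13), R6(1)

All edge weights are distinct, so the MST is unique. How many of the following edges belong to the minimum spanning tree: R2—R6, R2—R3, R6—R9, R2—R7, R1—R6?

2

Sort edges by weight, then run Kruskal:
R6—R9 (1): add. Components now {R6,R9} {R3} {R7} {R2} {R5} {R1}
R1—R3 (9): add. Components now {R6,R9} {R1,R3} {R7} {R2} {R5}
R2—R6 (10): add. Components now {R2,R6,R9} {R1,R3} {R7} {R5}
R3—R6 (12): add. Components now {R1,R2,R3,R6,R9} {R7} {R5}
R5—R9 (13): add. Components now {R1,R2,R3,R5,R6,R9} {R7}
R2—R3 (14): skip — R3 and R2 already connected.
R1—R9 (15): skip — R9 and R1 already connected.
R1—R2 (17): skip — R2 and R1 already connected.
R1—R7 (19): add. Components now {R1,R2,R3,R5,R6,R7,R9}
MST edge set: {R6—R9, R1—R3, R2—R6, R3—R6, R5—R9, R1—R7}.
Of the listed edges, {R2—R6, R6—R9} are in the MST → 2.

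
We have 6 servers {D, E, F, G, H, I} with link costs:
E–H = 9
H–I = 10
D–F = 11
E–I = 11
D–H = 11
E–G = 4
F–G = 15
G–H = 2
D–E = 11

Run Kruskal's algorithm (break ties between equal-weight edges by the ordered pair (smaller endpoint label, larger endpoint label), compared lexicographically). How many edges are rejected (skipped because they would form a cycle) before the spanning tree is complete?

Kruskal's algorithm — process edges by increasing weight (ties by edge label):
G–H (2): add. Components now {D} {E} {F} {G,H} {I}
E–G (4): add. Components now {D} {E,G,H} {F} {I}
E–H (9): skip — E and H already connected.
H–I (10): add. Components now {D} {E,G,H,I} {F}
D–E (11): add. Components now {D,E,G,H,I} {F}
D–F (11): add. Components now {D,E,F,G,H,I}
Edges rejected before the tree was complete: 1.

1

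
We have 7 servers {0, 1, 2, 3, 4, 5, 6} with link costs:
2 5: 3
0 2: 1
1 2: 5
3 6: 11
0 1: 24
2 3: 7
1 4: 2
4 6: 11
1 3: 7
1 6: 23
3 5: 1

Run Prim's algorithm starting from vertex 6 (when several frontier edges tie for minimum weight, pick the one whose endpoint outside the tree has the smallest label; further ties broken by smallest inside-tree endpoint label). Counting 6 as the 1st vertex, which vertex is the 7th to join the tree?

4

Grow the tree from 6 using Prim:
Step 1: cheapest edge leaving the tree is 3 6 (11); add 3.
Step 2: cheapest edge leaving the tree is 3 5 (1); add 5.
Step 3: cheapest edge leaving the tree is 2 5 (3); add 2.
Step 4: cheapest edge leaving the tree is 0 2 (1); add 0.
Step 5: cheapest edge leaving the tree is 1 2 (5); add 1.
Step 6: cheapest edge leaving the tree is 1 4 (2); add 4.
Vertex order: 6, 3, 5, 2, 0, 1, 4. The 7th vertex is 4.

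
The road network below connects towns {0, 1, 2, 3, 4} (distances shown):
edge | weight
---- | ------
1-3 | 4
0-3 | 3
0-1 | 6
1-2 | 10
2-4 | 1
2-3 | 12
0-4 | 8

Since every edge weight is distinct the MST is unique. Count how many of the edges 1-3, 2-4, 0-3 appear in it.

Sort edges by weight, then run Kruskal:
2-4 (1): add. Components now {0} {1} {2,4} {3}
0-3 (3): add. Components now {0,3} {1} {2,4}
1-3 (4): add. Components now {0,1,3} {2,4}
0-1 (6): skip — 0 and 1 already connected.
0-4 (8): add. Components now {0,1,2,3,4}
MST edge set: {2-4, 0-3, 1-3, 0-4}.
Of the listed edges, {1-3, 2-4, 0-3} are in the MST → 3.

3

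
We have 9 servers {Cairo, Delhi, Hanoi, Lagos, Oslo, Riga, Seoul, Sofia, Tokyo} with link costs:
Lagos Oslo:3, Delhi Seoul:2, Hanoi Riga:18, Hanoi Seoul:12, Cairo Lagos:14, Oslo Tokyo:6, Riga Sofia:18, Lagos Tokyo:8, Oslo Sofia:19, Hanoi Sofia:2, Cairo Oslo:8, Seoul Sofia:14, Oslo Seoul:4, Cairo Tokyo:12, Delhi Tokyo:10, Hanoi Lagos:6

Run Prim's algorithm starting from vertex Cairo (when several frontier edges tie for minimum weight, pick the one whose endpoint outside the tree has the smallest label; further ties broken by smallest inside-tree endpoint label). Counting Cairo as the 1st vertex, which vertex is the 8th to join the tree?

Prim's algorithm from Cairo:
Step 1: cheapest edge leaving the tree is Cairo Oslo (8); add Oslo.
Step 2: cheapest edge leaving the tree is Lagos Oslo (3); add Lagos.
Step 3: cheapest edge leaving the tree is Oslo Seoul (4); add Seoul.
Step 4: cheapest edge leaving the tree is Delhi Seoul (2); add Delhi.
Step 5: cheapest edge leaving the tree is Hanoi Lagos (6); add Hanoi.
Step 6: cheapest edge leaving the tree is Hanoi Sofia (2); add Sofia.
Step 7: cheapest edge leaving the tree is Oslo Tokyo (6); add Tokyo.
Step 8: cheapest edge leaving the tree is Hanoi Riga (18); add Riga.
Vertex order: Cairo, Oslo, Lagos, Seoul, Delhi, Hanoi, Sofia, Tokyo, Riga. The 8th vertex is Tokyo.

Tokyo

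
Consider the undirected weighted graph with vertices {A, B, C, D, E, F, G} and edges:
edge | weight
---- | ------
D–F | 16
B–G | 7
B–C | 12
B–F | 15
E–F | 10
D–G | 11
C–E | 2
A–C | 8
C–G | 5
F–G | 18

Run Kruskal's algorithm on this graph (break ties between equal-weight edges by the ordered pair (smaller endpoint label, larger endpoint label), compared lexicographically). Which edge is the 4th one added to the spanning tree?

A-C

Sort edges by weight, then run Kruskal:
C–E (2): add — endpoints in different components.
C–G (5): add — endpoints in different components.
B–G (7): add — endpoints in different components.
A–C (8): add — endpoints in different components.
E–F (10): add — endpoints in different components.
D–G (11): add — endpoints in different components.
The 4th edge added is A–C.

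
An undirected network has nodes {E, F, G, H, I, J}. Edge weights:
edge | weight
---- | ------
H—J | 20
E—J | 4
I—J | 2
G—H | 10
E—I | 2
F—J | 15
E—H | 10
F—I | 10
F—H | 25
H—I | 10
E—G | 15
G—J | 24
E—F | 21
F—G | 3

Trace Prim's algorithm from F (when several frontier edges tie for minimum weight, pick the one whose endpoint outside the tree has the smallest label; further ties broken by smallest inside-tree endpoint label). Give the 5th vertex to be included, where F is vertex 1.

I

Grow the tree from F using Prim:
Step 1: frontier [F—G 3, F—I 10, F—J 15, E—F 21, F—H 25] → take F—G (3); add G.
Step 2: frontier [F—I 10, F—J 15, E—F 21, F—H 25, G—H 10, E—G 15, G—J 24] → take G—H (10); add H.
Step 3: frontier [F—I 10, F—J 15, E—F 21, E—G 15, G—J 24, E—H 10, H—I 10, H—J 20] → take E—H (10); add E.
Step 4: frontier [E—I 2, E—J 4, F—I 10, F—J 15, G—J 24, H—I 10, H—J 20] → take E—I (2); add I.
Step 5: frontier [E—J 4, F—J 15, G—J 24, H—J 20, I—J 2] → take I—J (2); add J.
Vertex order: F, G, H, E, I, J. The 5th vertex is I.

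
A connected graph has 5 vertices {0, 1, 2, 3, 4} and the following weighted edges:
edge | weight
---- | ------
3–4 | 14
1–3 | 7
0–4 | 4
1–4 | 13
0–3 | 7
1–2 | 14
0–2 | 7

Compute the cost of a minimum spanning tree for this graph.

Kruskal's algorithm — process edges by increasing weight (ties by edge label):
0–4 (4): add — endpoints in different components.
0–2 (7): add — endpoints in different components.
0–3 (7): add — endpoints in different components.
1–3 (7): add — endpoints in different components.
MST edges: 0–4, 0–2, 0–3, 1–3; total weight 4+7+7+7 = 25.

25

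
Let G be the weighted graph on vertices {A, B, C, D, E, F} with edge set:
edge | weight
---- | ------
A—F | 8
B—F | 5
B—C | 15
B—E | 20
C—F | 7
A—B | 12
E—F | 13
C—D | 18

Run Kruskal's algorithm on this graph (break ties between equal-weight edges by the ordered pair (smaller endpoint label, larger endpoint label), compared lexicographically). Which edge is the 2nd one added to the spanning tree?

C-F

Kruskal's algorithm — process edges by increasing weight (ties by edge label):
B—F (5): add. Components now {A} {B,F} {C} {D} {E}
C—F (7): add. Components now {A} {B,C,F} {D} {E}
A—F (8): add. Components now {A,B,C,F} {D} {E}
A—B (12): skip — A and B already connected.
E—F (13): add. Components now {A,B,C,E,F} {D}
B—C (15): skip — B and C already connected.
C—D (18): add. Components now {A,B,C,D,E,F}
The 2nd edge added is C—F.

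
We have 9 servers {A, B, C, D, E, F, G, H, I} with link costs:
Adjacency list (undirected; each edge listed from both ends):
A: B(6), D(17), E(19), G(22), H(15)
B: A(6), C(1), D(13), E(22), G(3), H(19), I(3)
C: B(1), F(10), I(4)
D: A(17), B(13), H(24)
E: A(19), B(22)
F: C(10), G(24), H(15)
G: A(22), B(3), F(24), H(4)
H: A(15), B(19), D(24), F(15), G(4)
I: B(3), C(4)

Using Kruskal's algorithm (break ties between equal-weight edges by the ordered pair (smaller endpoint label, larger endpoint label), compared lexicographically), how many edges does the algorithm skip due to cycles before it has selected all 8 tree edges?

4

Sort edges by weight, then run Kruskal:
B-C (1): add — endpoints in different components.
B-G (3): add — endpoints in different components.
B-I (3): add — endpoints in different components.
C-I (4): skip — C and I already connected.
G-H (4): add — endpoints in different components.
A-B (6): add — endpoints in different components.
C-F (10): add — endpoints in different components.
B-D (13): add — endpoints in different components.
A-H (15): skip — A and H already connected.
F-H (15): skip — F and H already connected.
A-D (17): skip — A and D already connected.
A-E (19): add — endpoints in different components.
Edges rejected before the tree was complete: 4.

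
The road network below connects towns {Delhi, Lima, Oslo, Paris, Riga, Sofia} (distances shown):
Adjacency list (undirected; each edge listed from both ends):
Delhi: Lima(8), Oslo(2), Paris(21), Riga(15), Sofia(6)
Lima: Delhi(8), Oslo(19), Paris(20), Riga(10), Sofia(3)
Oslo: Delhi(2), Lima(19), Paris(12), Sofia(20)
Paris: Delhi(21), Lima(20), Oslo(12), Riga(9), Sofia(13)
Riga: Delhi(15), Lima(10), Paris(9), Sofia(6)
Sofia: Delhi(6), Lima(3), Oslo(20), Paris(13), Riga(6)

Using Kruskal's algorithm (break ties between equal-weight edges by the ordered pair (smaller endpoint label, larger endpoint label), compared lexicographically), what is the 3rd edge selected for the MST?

Kruskal: consider edges lightest-first.
Delhi Oslo (2): add. Components now {Delhi,Oslo} {Paris} {Sofia} {Riga} {Lima}
Lima Sofia (3): add. Components now {Delhi,Oslo} {Paris} {Lima,Sofia} {Riga}
Delhi Sofia (6): add. Components now {Delhi,Lima,Oslo,Sofia} {Paris} {Riga}
Riga Sofia (6): add. Components now {Delhi,Lima,Oslo,Riga,Sofia} {Paris}
Delhi Lima (8): skip — Delhi and Lima already connected.
Paris Riga (9): add. Components now {Delhi,Lima,Oslo,Paris,Riga,Sofia}
The 3rd edge added is Delhi Sofia.

Delhi-Sofia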